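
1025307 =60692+964615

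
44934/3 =14978 = 14978.00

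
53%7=4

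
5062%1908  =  1246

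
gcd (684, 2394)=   342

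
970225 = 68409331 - 67439106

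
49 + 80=129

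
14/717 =14/717 = 0.02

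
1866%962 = 904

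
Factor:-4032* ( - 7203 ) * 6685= 2^6*3^3*5^1*7^6*191^1  =  194149085760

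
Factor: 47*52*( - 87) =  - 2^2*3^1*13^1 * 29^1*47^1 = - 212628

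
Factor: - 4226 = -2^1*2113^1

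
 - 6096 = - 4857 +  - 1239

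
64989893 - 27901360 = 37088533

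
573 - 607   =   - 34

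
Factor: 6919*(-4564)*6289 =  - 198596029324 =-2^2*7^1*11^1*17^1 *19^1*37^1*163^1*331^1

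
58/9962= 29/4981=0.01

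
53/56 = 53/56 = 0.95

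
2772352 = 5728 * 484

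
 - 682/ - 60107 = 682/60107 = 0.01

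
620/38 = 310/19 = 16.32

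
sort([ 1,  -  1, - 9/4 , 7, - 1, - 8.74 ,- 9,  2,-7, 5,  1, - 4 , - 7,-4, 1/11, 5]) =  [ - 9, - 8.74, - 7,-7 , - 4,-4, - 9/4,-1, - 1,1/11,1,1, 2,5, 5,  7]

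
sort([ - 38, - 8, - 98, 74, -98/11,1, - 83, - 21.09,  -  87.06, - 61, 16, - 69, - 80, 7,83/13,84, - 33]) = [ - 98,  -  87.06, - 83,- 80, - 69, - 61, -38, - 33, - 21.09, - 98/11,- 8,1, 83/13,7, 16,74 , 84] 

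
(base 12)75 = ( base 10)89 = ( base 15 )5e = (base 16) 59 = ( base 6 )225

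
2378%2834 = 2378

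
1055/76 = 13 + 67/76=13.88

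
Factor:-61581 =-3^1 * 13^1 * 1579^1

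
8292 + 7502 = 15794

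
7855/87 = 90+25/87  =  90.29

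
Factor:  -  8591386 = -2^1*41^1 * 104773^1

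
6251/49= 893/7 = 127.57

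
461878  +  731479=1193357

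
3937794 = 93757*42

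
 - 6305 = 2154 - 8459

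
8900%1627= 765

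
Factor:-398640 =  - 2^4*3^1*5^1*11^1 *151^1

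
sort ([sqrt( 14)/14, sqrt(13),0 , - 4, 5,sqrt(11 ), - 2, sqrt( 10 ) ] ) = [ - 4, - 2, 0,sqrt (14 )/14, sqrt( 10),sqrt (11 ), sqrt(13), 5 ] 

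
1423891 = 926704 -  - 497187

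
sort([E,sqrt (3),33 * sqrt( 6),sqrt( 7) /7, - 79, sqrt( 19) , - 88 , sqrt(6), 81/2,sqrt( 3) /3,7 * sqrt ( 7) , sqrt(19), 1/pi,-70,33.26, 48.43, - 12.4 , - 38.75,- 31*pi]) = [ - 31*pi,- 88, - 79,- 70, - 38.75, - 12.4, 1/pi, sqrt( 7 ) /7,  sqrt( 3) /3, sqrt( 3 ), sqrt (6 ),  E,sqrt( 19), sqrt(19),  7*sqrt(7),33.26 , 81/2 , 48.43, 33*sqrt (6)] 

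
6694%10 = 4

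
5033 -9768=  - 4735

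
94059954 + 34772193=128832147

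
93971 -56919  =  37052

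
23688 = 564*42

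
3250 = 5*650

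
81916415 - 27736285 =54180130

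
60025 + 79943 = 139968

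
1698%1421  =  277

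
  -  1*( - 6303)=6303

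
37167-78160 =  - 40993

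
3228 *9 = 29052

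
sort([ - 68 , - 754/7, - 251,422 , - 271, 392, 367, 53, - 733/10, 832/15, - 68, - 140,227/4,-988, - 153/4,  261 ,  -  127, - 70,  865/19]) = [ - 988, - 271, - 251, - 140 , - 127, - 754/7, - 733/10, - 70 ,-68, - 68, - 153/4 , 865/19,  53, 832/15,227/4,261, 367,392 , 422]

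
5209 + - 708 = 4501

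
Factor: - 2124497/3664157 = - 7^( - 1 ) *41^1*499^( - 1)*1049^( - 1)*51817^1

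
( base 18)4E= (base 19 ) 4a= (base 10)86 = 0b1010110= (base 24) 3E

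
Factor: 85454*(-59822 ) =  - 2^2*7^1*4273^1*42727^1 = - 5112029188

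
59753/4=59753/4 = 14938.25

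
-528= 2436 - 2964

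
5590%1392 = 22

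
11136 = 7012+4124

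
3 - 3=0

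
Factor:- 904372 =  - 2^2  *7^1*32299^1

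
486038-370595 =115443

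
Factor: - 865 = - 5^1*173^1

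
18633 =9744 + 8889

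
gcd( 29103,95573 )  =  1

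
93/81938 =93/81938 = 0.00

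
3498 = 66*53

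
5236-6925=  - 1689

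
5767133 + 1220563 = 6987696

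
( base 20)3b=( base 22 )35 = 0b1000111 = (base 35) 21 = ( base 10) 71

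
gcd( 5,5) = 5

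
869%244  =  137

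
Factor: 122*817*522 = 2^2*3^2  *  19^1*29^1*43^1 * 61^1 = 52029828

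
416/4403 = 416/4403 = 0.09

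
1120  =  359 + 761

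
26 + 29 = 55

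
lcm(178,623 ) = 1246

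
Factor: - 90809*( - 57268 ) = 2^2*71^1*103^1*  139^1*1279^1 = 5200449812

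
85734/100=857 + 17/50= 857.34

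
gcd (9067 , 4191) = 1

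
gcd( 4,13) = 1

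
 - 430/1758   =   - 1 + 664/879 = - 0.24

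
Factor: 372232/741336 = 3^( - 1)*7^1*17^1 * 79^( - 1 )=119/237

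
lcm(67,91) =6097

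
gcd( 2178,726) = 726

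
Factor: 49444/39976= 2^ ( - 1)*19^( - 1)*47^1=47/38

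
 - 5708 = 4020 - 9728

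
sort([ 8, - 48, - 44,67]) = [ - 48, - 44,  8,  67]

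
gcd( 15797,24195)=1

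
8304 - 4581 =3723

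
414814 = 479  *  866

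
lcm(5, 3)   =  15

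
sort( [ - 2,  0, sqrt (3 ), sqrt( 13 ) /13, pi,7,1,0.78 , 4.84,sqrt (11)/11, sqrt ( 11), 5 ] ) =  [-2,0, sqrt (13 )/13,sqrt( 11)/11,0.78,1,sqrt( 3 ),  pi,sqrt(11 ),4.84,5,7 ] 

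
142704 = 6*23784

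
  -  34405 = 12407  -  46812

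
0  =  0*538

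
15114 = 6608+8506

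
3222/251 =12+ 210/251 = 12.84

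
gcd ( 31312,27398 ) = 3914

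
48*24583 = 1179984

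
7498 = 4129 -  - 3369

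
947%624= 323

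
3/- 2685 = -1/895 = -0.00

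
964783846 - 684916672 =279867174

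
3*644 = 1932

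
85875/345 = 5725/23 = 248.91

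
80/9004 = 20/2251 =0.01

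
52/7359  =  52/7359 = 0.01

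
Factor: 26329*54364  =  1431349756 = 2^2 * 113^1 * 233^1 * 13591^1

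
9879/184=9879/184 =53.69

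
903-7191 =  - 6288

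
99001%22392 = 9433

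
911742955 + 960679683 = 1872422638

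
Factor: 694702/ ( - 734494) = -419^1*443^( -1) = - 419/443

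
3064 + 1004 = 4068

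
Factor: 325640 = 2^3*5^1 * 7^1*1163^1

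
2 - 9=-7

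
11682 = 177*66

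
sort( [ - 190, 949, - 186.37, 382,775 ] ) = [-190 , - 186.37,382,775, 949 ] 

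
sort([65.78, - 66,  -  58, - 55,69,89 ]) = [ - 66 , - 58 , - 55, 65.78 , 69 , 89]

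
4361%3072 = 1289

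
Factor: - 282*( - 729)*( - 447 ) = -91893366 = - 2^1*3^8*47^1*149^1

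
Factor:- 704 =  - 2^6 * 11^1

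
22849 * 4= 91396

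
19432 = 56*347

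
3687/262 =3687/262= 14.07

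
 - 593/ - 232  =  593/232= 2.56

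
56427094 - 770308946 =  - 713881852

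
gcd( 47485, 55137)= 1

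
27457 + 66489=93946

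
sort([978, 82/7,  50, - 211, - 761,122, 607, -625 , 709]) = [  -  761, - 625 , - 211,  82/7, 50, 122, 607, 709, 978 ] 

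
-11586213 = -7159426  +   - 4426787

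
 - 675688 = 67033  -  742721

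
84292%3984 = 628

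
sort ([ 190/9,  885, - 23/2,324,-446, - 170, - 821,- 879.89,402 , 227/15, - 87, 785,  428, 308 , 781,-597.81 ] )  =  [ - 879.89, - 821, - 597.81 , -446,  -  170,  -  87, - 23/2,227/15, 190/9,308,  324, 402, 428,781,  785,885]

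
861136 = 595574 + 265562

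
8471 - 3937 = 4534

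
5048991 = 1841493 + 3207498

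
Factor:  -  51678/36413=  -  2^1*3^4*11^1*13^( - 1)*29^1 * 2801^( - 1)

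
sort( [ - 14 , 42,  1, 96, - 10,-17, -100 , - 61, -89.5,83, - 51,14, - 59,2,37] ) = [ - 100,  -  89.5,-61,-59 , - 51, - 17,-14, - 10 , 1 , 2,14, 37,42, 83,96] 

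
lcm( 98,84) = 588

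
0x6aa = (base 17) 5F6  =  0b11010101010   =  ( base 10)1706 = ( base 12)ba2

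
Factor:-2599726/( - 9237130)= 1299863/4618565 = 5^(-1 )*7^ ( - 1 )*83^1*15661^1*131959^( - 1)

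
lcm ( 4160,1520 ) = 79040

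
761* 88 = 66968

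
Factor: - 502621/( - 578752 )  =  2^( - 6)*7^1*59^1*1217^1 * 9043^( - 1) 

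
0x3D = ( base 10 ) 61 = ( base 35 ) 1Q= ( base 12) 51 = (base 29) 23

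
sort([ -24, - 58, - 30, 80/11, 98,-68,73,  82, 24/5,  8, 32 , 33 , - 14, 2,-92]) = [-92,  -  68, - 58,-30,  -  24, - 14,2, 24/5,80/11, 8, 32, 33, 73, 82,98] 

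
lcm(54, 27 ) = 54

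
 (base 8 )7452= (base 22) 80A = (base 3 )12022210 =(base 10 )3882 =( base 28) 4qi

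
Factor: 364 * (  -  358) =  - 130312=-2^3*7^1 * 13^1 * 179^1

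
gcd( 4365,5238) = 873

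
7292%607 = 8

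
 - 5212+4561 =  - 651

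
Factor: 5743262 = 2^1 * 7^1 * 410233^1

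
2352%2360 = 2352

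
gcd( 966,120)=6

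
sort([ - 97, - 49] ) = [ - 97,  -  49 ]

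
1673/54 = 30  +  53/54 = 30.98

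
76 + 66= 142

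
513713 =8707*59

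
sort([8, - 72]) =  [ - 72 , 8 ]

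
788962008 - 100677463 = 688284545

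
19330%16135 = 3195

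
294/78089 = 294/78089  =  0.00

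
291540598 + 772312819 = 1063853417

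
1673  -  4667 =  - 2994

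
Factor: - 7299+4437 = - 2^1*3^3*53^1 = - 2862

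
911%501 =410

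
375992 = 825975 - 449983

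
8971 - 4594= 4377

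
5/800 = 1/160 = 0.01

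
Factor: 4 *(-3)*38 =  - 2^3 * 3^1*19^1 = - 456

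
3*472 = 1416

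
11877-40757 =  - 28880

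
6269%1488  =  317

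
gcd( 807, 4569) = 3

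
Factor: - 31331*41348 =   -  1295474188 = -2^2*17^1*19^1*97^1*10337^1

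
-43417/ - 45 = 43417/45 = 964.82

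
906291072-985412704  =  -79121632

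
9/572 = 9/572 = 0.02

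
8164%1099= 471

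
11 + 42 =53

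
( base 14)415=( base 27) 12K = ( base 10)803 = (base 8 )1443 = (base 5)11203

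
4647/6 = 1549/2 =774.50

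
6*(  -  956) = -5736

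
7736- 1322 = 6414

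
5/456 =5/456 = 0.01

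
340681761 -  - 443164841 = 783846602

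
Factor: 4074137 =4074137^1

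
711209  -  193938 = 517271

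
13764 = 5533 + 8231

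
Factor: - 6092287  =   - 6092287^1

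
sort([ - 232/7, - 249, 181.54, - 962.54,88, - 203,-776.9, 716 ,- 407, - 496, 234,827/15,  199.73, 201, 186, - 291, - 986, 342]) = [ - 986, - 962.54, - 776.9, - 496, - 407, - 291, - 249, - 203, - 232/7,827/15,  88 , 181.54,186,199.73,  201, 234,342, 716]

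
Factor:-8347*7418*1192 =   -  2^4*17^1*149^1*491^1*3709^1 = -  73806310832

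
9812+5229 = 15041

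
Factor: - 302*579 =  -  174858 =- 2^1 *3^1 * 151^1*193^1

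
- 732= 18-750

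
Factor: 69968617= 17^1*4115801^1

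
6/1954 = 3/977 = 0.00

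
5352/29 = 184 + 16/29 = 184.55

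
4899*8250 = 40416750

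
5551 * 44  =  244244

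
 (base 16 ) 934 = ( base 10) 2356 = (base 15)A71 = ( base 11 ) 1852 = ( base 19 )6a0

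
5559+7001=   12560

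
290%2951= 290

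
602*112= 67424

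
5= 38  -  33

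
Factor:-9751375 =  - 5^3*181^1* 431^1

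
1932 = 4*483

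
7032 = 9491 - 2459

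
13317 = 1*13317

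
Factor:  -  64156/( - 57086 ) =32078/28543 = 2^1*17^( -1)*23^(-1)*43^1*73^( - 1 )*373^1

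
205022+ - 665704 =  -460682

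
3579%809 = 343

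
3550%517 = 448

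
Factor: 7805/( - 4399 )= - 5^1 * 7^1 * 53^( - 1 )*83^(  -  1)*223^1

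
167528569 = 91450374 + 76078195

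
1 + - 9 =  -8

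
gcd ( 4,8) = 4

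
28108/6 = 4684 + 2/3 = 4684.67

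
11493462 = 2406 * 4777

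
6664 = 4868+1796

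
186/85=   186/85=2.19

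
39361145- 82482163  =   - 43121018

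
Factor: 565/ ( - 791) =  - 5/7  =  - 5^1  *  7^ ( - 1)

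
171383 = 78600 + 92783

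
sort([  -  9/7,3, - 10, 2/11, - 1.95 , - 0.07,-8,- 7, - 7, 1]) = [  -  10,-8, - 7, - 7, -1.95, - 9/7, - 0.07, 2/11, 1 , 3 ]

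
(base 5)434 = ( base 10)119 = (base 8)167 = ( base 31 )3q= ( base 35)3e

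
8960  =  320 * 28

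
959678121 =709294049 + 250384072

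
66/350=33/175 = 0.19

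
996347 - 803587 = 192760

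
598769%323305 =275464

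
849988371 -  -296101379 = 1146089750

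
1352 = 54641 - 53289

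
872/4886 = 436/2443 = 0.18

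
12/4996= 3/1249 = 0.00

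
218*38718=8440524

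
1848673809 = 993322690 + 855351119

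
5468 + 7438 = 12906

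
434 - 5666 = -5232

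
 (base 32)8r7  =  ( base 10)9063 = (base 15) 2A43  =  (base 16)2367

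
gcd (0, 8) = 8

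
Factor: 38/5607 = 2^1*3^(- 2) * 7^( - 1)*19^1 * 89^(-1)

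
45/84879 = 5/9431 =0.00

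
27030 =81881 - 54851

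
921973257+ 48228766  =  970202023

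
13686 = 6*2281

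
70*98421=6889470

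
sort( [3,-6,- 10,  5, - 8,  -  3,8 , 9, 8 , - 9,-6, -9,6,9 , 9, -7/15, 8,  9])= [- 10 ,-9, - 9, - 8, - 6, - 6,-3, - 7/15, 3, 5,6, 8, 8,8,9, 9, 9, 9] 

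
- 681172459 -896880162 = - 1578052621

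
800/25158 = 400/12579 = 0.03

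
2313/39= 59  +  4/13 = 59.31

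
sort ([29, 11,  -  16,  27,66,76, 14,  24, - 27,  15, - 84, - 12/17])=[ - 84 ,-27, - 16, - 12/17,  11, 14 , 15, 24, 27,29,66, 76]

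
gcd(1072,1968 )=16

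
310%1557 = 310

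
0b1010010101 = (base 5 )10121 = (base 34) JF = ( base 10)661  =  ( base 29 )MN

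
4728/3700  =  1 + 257/925 = 1.28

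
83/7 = 83/7 = 11.86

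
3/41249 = 3/41249 = 0.00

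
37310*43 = 1604330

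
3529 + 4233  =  7762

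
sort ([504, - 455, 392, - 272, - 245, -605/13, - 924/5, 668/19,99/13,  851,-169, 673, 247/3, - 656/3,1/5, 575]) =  [ - 455, - 272, - 245, - 656/3, - 924/5,  -  169,  -  605/13, 1/5, 99/13, 668/19, 247/3, 392, 504, 575, 673, 851]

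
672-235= 437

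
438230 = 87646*5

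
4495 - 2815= 1680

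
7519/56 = 7519/56  =  134.27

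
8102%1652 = 1494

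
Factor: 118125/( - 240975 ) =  - 25/51= -3^( - 1)*5^2*17^ ( - 1) 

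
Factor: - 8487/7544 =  - 2^(-3) * 3^2 = - 9/8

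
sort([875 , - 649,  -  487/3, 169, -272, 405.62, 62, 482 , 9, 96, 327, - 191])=[  -  649, - 272, - 191, - 487/3, 9, 62, 96, 169,327, 405.62, 482,875]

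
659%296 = 67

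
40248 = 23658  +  16590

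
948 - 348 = 600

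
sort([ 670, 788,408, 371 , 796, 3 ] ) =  [3, 371, 408,  670,788,  796] 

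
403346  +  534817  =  938163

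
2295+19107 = 21402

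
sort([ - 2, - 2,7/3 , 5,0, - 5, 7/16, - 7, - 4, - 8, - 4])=[-8  , - 7, - 5,  -  4, - 4,- 2, - 2, 0,7/16,7/3,  5]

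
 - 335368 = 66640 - 402008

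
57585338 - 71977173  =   - 14391835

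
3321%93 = 66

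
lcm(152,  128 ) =2432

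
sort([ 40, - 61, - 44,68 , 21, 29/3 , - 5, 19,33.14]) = [ - 61,-44,- 5, 29/3, 19, 21, 33.14, 40 , 68] 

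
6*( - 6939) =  - 41634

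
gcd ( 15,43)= 1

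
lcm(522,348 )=1044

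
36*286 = 10296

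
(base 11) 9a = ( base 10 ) 109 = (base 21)54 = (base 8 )155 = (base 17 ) 67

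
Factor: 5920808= 2^3*271^1* 2731^1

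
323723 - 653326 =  - 329603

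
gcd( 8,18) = 2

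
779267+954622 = 1733889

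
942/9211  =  942/9211=0.10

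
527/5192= 527/5192 = 0.10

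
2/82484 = 1/41242 = 0.00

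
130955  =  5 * 26191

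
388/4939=388/4939=0.08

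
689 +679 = 1368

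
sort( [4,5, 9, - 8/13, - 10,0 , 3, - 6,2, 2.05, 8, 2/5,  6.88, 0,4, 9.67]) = [ - 10,-6, - 8/13, 0, 0,2/5 , 2,  2.05, 3, 4,4,5, 6.88, 8, 9,9.67]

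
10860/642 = 16 + 98/107 = 16.92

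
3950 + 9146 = 13096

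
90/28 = 45/14=3.21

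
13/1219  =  13/1219= 0.01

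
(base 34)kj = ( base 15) 319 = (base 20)1EJ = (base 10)699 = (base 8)1273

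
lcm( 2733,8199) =8199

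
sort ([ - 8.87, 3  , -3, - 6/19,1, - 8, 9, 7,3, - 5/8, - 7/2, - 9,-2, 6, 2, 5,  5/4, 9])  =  [  -  9,-8.87,  -  8, - 7/2, - 3 ,-2, - 5/8, - 6/19, 1,5/4, 2, 3 , 3, 5, 6, 7,  9, 9] 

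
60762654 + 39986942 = 100749596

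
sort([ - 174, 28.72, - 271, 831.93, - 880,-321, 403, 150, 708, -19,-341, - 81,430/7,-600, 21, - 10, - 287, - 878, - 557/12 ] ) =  [ - 880,  -  878,  -  600,-341, - 321, - 287, - 271,- 174, - 81 ,-557/12,  -  19, - 10, 21, 28.72,  430/7, 150,403, 708, 831.93]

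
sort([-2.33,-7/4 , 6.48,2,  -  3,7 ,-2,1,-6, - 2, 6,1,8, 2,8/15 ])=[-6, - 3, - 2.33,-2, - 2, - 7/4,8/15,  1,1,2,2,6 , 6.48,7, 8]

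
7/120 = 7/120  =  0.06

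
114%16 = 2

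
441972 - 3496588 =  - 3054616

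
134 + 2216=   2350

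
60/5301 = 20/1767=0.01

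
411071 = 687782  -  276711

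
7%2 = 1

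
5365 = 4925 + 440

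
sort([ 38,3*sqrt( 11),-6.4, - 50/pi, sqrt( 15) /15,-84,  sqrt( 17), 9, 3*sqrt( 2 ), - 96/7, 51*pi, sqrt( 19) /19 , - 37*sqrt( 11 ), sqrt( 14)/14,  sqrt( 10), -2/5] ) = [ - 37*sqrt(11), - 84, - 50/pi,-96/7 , - 6.4, - 2/5,sqrt( 19) /19,  sqrt(15 ) /15,sqrt ( 14) /14,sqrt(10 ),sqrt (17) , 3*sqrt( 2 ),9, 3 * sqrt( 11),  38,  51*pi ] 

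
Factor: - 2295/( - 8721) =5^1 * 19^( - 1) = 5/19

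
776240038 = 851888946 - 75648908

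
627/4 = 627/4 =156.75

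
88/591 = 88/591 = 0.15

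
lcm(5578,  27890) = 27890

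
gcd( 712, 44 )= 4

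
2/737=2/737 = 0.00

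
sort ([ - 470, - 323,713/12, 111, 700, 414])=[ - 470, - 323, 713/12, 111,  414,700 ] 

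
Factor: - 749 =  - 7^1 * 107^1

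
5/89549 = 5/89549= 0.00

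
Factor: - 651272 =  - 2^3*81409^1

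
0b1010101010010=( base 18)gf4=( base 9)7434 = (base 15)193d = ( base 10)5458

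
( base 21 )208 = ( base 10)890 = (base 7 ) 2411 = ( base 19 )28g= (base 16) 37a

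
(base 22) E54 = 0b1101011101010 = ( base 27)9C5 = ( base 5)210030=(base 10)6890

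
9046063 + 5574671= 14620734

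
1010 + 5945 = 6955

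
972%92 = 52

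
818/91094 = 409/45547  =  0.01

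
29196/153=3244/17 = 190.82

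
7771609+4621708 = 12393317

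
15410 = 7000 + 8410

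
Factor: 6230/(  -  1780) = - 7/2 = - 2^( - 1)*7^1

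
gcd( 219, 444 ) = 3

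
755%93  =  11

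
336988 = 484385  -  147397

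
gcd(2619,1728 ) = 27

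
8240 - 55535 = -47295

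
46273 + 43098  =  89371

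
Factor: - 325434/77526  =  -743/177 = - 3^(  -  1)*59^( -1 )*743^1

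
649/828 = 649/828=0.78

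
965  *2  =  1930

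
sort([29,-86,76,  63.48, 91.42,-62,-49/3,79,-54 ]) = [  -  86, - 62,-54 , - 49/3, 29,63.48 , 76,  79,  91.42 ]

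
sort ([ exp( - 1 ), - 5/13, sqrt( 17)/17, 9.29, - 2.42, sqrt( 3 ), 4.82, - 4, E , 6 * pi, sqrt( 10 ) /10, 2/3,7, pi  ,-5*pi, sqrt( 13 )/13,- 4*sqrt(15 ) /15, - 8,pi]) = [- 5 * pi,  -  8,- 4,- 2.42,- 4 * sqrt( 15)/15,-5/13,sqrt(17) /17, sqrt (13)/13, sqrt( 10) /10, exp( - 1 ), 2/3, sqrt( 3), E, pi,pi,4.82,7,9.29, 6*pi ] 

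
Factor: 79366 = 2^1*7^1*5669^1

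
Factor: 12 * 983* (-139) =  - 2^2*3^1 * 139^1*983^1 = - 1639644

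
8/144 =1/18 = 0.06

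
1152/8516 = 288/2129= 0.14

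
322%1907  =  322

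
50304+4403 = 54707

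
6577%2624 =1329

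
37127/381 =97 + 170/381 = 97.45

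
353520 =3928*90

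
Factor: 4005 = 3^2 * 5^1 * 89^1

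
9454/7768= 4727/3884 = 1.22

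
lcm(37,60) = 2220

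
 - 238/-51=14/3 = 4.67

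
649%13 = 12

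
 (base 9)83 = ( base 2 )1001011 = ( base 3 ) 2210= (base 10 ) 75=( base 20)3F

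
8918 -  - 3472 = 12390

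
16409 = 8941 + 7468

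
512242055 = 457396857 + 54845198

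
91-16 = 75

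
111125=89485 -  - 21640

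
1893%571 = 180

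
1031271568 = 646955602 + 384315966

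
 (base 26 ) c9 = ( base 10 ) 321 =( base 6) 1253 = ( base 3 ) 102220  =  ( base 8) 501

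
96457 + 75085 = 171542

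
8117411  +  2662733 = 10780144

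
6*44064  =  264384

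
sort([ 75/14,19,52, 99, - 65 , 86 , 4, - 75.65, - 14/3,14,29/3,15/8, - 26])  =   [ - 75.65,-65, - 26, - 14/3,15/8, 4,  75/14 , 29/3,14,19,52, 86, 99]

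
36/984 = 3/82  =  0.04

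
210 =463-253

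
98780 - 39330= 59450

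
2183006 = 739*2954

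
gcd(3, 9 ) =3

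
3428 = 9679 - 6251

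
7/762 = 7/762 = 0.01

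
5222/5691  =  746/813=0.92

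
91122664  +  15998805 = 107121469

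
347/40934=347/40934 = 0.01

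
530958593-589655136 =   -  58696543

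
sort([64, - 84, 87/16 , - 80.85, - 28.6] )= [ - 84,- 80.85, - 28.6, 87/16, 64]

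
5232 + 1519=6751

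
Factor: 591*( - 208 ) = -2^4*3^1 * 13^1 * 197^1 = - 122928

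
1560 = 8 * 195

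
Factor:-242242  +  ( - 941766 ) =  - 1184008 = - 2^3*7^1 * 21143^1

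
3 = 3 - 0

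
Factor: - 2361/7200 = -787/2400 = -  2^(-5 )*3^( - 1 )*5^(- 2) * 787^1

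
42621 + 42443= 85064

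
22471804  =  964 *23311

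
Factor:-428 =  - 2^2 * 107^1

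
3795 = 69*55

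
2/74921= 2/74921 = 0.00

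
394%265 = 129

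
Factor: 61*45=2745 = 3^2*5^1*61^1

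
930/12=155/2 =77.50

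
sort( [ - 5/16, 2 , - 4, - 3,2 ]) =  [ - 4, - 3, - 5/16,2, 2]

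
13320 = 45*296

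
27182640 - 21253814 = 5928826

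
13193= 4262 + 8931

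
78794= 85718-6924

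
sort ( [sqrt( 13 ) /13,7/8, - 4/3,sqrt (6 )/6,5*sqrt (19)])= [ - 4/3, sqrt( 13)/13,sqrt( 6 )/6, 7/8,  5*sqrt(19 )]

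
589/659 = 589/659 = 0.89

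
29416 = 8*3677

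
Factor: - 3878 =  - 2^1*7^1*277^1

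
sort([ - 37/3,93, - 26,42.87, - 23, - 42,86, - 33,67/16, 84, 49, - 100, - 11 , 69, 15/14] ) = [ - 100, - 42, - 33, - 26, - 23,-37/3 , - 11,  15/14,67/16 , 42.87,  49 , 69,84,  86,  93 ]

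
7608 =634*12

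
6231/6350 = 6231/6350 = 0.98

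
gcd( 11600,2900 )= 2900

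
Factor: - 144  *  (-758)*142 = 2^6  *3^2*71^1*379^1 = 15499584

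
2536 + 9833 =12369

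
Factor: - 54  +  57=3 = 3^1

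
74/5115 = 74/5115 = 0.01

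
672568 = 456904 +215664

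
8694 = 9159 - 465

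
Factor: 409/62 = 2^( - 1 ) * 31^(-1)*409^1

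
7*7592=53144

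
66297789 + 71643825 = 137941614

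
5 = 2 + 3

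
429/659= 429/659= 0.65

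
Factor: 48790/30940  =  41/26 =2^( - 1) *13^( - 1 ) * 41^1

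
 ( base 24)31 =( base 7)133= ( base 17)45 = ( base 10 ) 73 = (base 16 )49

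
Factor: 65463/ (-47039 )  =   - 3^1*17^(  -  1)*2767^( - 1)*21821^1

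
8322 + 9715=18037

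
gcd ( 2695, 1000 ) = 5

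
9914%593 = 426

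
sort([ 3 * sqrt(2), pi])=[ pi,  3 *sqrt(2)]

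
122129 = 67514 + 54615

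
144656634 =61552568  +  83104066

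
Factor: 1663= 1663^1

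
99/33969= 33/11323 = 0.00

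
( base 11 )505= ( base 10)610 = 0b1001100010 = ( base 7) 1531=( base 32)J2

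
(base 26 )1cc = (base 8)1750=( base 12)6B4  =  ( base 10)1000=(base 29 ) 15E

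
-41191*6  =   - 247146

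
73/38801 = 73/38801 = 0.00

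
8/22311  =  8/22311=0.00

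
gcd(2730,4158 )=42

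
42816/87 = 14272/29 = 492.14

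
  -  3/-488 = 3/488 = 0.01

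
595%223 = 149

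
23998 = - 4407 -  - 28405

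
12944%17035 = 12944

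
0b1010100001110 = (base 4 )1110032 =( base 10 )5390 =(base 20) d9a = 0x150e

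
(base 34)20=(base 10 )68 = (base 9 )75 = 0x44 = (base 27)2e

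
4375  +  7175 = 11550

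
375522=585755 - 210233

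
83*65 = 5395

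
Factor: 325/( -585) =-3^( - 2)*5^1= - 5/9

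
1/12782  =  1/12782 = 0.00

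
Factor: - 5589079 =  - 41^1*136319^1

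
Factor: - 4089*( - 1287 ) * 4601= 24212960343 = 3^3 *11^1*13^1*29^1*43^1*47^1*107^1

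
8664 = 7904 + 760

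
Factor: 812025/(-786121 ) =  - 3^4*5^2  *7^ (  -  1)*401^1*112303^( - 1 )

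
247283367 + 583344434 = 830627801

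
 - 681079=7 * ( - 97297) 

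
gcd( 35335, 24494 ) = 37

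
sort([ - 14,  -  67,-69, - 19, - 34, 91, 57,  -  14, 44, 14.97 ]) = [  -  69, - 67 , - 34, - 19,  -  14, - 14,14.97,44 , 57,91]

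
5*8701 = 43505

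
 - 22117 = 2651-24768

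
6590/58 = 3295/29  =  113.62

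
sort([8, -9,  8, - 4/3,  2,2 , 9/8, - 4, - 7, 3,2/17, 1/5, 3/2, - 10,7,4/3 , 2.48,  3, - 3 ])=[ - 10, - 9,-7, - 4,-3,-4/3, 2/17,  1/5,9/8, 4/3,3/2,2,  2,  2.48,3, 3, 7,8,  8] 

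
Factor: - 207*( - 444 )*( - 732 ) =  - 2^4*3^4*23^1*37^1*61^1 = - 67276656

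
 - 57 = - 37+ - 20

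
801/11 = 72+9/11 = 72.82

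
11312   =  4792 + 6520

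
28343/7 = 4049 = 4049.00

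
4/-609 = -4/609=-0.01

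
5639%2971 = 2668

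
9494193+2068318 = 11562511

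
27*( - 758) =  - 20466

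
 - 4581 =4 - 4585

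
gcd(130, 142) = 2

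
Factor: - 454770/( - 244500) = 93/50 = 2^(  -  1 )*3^1*5^(  -  2)*31^1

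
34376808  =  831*41368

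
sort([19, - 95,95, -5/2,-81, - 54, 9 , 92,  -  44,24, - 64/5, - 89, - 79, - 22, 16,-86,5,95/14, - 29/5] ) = [ - 95, - 89,-86, - 81, - 79, - 54, - 44, - 22,  -  64/5, - 29/5, - 5/2,5,95/14,9,16,19,24 , 92 , 95 ]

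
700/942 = 350/471 = 0.74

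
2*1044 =2088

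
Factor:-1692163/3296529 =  - 3^( -2 )*11^1*17^1*157^( -1 )*2333^( - 1 )*9049^1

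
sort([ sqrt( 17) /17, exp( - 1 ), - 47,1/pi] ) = [ - 47, sqrt( 17)/17, 1/pi , exp( - 1)] 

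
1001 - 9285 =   -  8284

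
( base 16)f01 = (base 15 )1211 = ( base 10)3841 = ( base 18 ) bf7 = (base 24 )6g1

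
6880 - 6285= 595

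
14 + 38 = 52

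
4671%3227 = 1444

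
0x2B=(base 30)1D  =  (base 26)1h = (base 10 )43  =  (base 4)223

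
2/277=2/277= 0.01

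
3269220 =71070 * 46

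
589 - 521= 68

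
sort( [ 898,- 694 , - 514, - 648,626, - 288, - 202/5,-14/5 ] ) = [ - 694, - 648, -514, - 288, - 202/5, - 14/5,626,  898]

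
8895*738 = 6564510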